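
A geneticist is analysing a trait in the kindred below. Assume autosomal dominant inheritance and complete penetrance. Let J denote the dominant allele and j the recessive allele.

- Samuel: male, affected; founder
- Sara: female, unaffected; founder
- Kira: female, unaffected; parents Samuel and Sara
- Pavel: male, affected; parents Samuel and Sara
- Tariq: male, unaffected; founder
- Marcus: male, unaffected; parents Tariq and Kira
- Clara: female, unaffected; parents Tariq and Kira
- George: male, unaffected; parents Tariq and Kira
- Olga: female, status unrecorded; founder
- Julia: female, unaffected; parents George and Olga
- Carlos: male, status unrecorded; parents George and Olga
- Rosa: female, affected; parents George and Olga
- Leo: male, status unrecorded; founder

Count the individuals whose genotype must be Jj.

Obligate heterozygotes: Samuel is affected so carries J and passed j to Kira (jj), so Samuel is Jj; Pavel is affected so carries J and received j from Sara (jj), so Pavel is Jj; Olga passed J to Rosa (Jj, whose j came from George) and passed j to Julia (jj), so Olga is Jj; Rosa is affected so carries J and received j from George (jj), so Rosa is Jj.
Every other individual is either homozygous by phenotype or has at least one consistent homozygous assignment, so the count is 4.

4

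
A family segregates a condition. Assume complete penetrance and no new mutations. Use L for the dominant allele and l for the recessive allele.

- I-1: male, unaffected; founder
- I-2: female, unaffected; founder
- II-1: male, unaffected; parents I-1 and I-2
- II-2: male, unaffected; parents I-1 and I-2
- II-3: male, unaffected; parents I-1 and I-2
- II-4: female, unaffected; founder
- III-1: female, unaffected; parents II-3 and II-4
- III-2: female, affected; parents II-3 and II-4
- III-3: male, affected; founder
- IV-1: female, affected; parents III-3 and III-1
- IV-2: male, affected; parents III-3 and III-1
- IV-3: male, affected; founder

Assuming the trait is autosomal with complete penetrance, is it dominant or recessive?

II-3 and II-4 are both unaffected yet have an affected child III-2. Under dominance, an affected child requires at least one affected parent, so the trait cannot be dominant.

recessive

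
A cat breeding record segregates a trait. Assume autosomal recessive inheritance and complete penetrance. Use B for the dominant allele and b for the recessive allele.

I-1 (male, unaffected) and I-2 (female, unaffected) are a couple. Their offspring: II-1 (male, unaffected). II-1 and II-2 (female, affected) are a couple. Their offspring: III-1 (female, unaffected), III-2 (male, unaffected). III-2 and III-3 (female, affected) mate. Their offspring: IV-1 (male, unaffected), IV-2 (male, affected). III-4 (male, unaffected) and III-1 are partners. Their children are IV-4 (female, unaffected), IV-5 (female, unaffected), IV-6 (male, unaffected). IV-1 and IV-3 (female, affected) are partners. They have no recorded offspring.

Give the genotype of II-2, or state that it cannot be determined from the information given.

II-2 is affected, so II-2 is bb.

bb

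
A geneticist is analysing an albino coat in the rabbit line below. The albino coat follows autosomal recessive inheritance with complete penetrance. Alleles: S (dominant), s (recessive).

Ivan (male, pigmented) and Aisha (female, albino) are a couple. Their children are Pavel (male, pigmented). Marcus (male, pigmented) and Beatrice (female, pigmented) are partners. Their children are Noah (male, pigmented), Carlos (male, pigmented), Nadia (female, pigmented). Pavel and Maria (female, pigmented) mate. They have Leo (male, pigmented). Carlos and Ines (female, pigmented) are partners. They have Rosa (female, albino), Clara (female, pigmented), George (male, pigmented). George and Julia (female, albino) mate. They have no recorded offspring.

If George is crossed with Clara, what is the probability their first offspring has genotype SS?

Carlos is pigmented so carries S and passed s to Rosa (ss), so Carlos is Ss.
Ines is pigmented so carries S and passed s to Rosa (ss), so Ines is Ss.
George is a pigmented offspring of Carlos (Ss) × Ines (Ss), whose cross gives 1/4 SS : 1/2 Ss : 1/4 ss; conditioning on being pigmented, George is SS with probability 1/3, Ss with probability 2/3.
Clara is a pigmented offspring of Carlos (Ss) × Ines (Ss), whose cross gives 1/4 SS : 1/2 Ss : 1/4 ss; conditioning on being pigmented, Clara is SS with probability 1/3, Ss with probability 2/3.
Summing over parental genotype combinations, P(offspring has genotype SS) = 1/9·1 + 2/9·1/2 + 2/9·1/2 + 4/9·1/4 = 4/9.

4/9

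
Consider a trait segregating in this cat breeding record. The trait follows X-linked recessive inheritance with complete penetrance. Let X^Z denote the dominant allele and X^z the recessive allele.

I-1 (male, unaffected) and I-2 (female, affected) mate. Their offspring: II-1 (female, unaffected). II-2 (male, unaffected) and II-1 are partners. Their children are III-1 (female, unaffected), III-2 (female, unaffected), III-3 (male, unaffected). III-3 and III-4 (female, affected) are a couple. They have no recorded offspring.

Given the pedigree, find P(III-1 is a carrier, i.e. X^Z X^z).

1/2

II-2 is unaffected, so II-2 is X^Z Y.
II-1 is unaffected so carries Z and received z from I-2 (X^z X^z), so II-1 is X^Z X^z.
Their cross gives offspring ratios 1/2 X^Z X^Z : 1/2 X^Z X^z. Conditioning on III-1 being unaffected, P(X^Z X^z) = 1/2 / 1 = 1/2.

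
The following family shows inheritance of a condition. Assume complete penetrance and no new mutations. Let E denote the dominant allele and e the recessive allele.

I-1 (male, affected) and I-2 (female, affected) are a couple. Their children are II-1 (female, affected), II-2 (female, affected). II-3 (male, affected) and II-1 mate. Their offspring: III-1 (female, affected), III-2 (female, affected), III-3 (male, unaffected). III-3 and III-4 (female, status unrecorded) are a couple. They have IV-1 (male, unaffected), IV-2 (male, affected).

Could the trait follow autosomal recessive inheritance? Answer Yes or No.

Under autosomal recessive, III-3 (unaffected, male) cannot arise from II-3 (affected) × II-1 (affected).

No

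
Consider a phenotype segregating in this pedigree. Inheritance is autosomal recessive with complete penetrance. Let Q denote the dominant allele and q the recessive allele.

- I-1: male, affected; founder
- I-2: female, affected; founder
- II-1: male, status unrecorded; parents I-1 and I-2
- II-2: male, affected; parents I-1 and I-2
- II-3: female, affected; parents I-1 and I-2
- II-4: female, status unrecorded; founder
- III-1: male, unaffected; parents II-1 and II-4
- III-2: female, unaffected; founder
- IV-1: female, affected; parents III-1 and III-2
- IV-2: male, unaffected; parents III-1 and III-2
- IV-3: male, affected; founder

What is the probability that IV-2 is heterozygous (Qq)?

III-1 is unaffected so carries Q and received q from II-1 (qq), so III-1 is Qq.
III-2 is unaffected so carries Q and passed q to IV-1 (qq), so III-2 is Qq.
Their cross gives offspring ratios 1/4 QQ : 1/2 Qq : 1/4 qq. Conditioning on IV-2 being unaffected, P(Qq) = 1/2 / 3/4 = 2/3.

2/3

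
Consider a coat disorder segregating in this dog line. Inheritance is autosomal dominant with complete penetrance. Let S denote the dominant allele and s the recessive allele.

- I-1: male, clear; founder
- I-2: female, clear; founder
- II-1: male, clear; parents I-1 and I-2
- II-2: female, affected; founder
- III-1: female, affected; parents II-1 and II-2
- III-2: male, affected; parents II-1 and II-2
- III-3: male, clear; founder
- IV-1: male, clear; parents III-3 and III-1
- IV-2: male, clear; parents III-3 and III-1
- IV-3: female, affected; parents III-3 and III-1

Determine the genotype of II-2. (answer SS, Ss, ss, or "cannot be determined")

II-2's phenotype allows SS or Ss, and no parent or child forces a single allele at both positions; consistent genotype assignments exist with II-2 as SS or Ss.

cannot be determined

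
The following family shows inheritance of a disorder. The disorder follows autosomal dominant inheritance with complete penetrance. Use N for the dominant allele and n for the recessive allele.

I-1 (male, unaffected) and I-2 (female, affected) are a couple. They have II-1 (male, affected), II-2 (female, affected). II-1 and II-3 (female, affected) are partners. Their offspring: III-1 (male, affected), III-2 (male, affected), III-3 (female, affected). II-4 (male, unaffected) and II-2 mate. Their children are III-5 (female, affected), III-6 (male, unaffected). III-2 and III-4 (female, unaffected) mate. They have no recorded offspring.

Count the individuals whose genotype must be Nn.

Obligate heterozygotes: II-1 is affected so carries N and received n from I-1 (nn), so II-1 is Nn; II-2 is affected so carries N and received n from I-1 (nn), so II-2 is Nn; III-5 is affected so carries N and received n from II-4 (nn), so III-5 is Nn.
Every other individual is either homozygous by phenotype or has at least one consistent homozygous assignment, so the count is 3.

3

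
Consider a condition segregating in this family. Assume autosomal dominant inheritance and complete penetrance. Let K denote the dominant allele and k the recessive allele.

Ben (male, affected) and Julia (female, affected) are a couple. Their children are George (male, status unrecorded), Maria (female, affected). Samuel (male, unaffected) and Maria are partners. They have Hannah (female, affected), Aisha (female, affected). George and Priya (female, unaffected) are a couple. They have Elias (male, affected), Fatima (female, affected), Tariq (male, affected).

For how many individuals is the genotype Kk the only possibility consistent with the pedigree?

5

Obligate heterozygotes: Hannah is affected so carries K and received k from Samuel (kk), so Hannah is Kk; Aisha is affected so carries K and received k from Samuel (kk), so Aisha is Kk; Elias is affected so carries K and received k from Priya (kk), so Elias is Kk; Fatima is affected so carries K and received k from Priya (kk), so Fatima is Kk; Tariq is affected so carries K and received k from Priya (kk), so Tariq is Kk.
Every other individual is either homozygous by phenotype or has at least one consistent homozygous assignment, so the count is 5.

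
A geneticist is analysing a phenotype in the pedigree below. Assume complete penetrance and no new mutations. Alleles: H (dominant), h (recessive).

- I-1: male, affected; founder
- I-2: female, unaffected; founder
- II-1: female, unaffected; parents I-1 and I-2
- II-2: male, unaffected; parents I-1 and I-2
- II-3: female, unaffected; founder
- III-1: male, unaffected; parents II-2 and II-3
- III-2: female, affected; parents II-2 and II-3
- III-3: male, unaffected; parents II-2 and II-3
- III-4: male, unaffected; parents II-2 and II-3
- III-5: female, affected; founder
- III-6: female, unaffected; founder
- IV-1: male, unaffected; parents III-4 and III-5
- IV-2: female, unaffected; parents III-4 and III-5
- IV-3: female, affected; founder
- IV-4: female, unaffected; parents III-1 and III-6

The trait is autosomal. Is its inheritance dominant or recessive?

II-2 and II-3 are both unaffected yet have an affected child III-2. Under dominance, an affected child requires at least one affected parent, so the trait cannot be dominant.

recessive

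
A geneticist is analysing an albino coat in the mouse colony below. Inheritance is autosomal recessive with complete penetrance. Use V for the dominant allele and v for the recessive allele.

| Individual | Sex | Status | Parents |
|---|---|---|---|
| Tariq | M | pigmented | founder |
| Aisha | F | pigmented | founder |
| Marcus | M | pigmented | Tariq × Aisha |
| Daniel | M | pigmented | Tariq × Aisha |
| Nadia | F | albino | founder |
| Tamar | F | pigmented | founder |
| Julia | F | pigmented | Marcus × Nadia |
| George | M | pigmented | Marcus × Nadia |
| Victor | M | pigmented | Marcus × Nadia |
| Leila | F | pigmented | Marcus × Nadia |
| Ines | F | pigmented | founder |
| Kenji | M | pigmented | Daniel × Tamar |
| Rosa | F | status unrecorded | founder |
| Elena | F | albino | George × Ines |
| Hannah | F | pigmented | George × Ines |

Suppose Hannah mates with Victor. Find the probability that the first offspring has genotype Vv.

George is pigmented so carries V and received v from Nadia (vv), so George is Vv.
Ines is pigmented so carries V and passed v to Elena (vv), so Ines is Vv.
Hannah is a pigmented offspring of George (Vv) × Ines (Vv), whose cross gives 1/4 VV : 1/2 Vv : 1/4 vv; conditioning on being pigmented, Hannah is VV with probability 1/3, Vv with probability 2/3.
Victor is pigmented so carries V and received v from Nadia (vv), so Victor is Vv.
Summing over parental genotype combinations, P(offspring has genotype Vv) = 1/3·1/2 + 2/3·1/2 = 1/2.

1/2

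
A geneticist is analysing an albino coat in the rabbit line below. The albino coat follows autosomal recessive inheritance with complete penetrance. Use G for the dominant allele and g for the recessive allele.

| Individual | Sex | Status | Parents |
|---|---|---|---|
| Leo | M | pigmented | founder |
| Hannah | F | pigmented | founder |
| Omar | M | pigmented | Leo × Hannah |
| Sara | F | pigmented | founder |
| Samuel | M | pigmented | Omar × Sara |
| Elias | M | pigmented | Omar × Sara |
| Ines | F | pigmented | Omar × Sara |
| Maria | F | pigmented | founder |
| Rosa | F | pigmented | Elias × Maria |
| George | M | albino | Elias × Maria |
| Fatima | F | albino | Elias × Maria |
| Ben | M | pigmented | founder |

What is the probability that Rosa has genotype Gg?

2/3

Elias is pigmented so carries G and passed g to George (gg), so Elias is Gg.
Maria is pigmented so carries G and passed g to George (gg), so Maria is Gg.
Their cross gives offspring ratios 1/4 GG : 1/2 Gg : 1/4 gg. Conditioning on Rosa being pigmented, P(Gg) = 1/2 / 3/4 = 2/3.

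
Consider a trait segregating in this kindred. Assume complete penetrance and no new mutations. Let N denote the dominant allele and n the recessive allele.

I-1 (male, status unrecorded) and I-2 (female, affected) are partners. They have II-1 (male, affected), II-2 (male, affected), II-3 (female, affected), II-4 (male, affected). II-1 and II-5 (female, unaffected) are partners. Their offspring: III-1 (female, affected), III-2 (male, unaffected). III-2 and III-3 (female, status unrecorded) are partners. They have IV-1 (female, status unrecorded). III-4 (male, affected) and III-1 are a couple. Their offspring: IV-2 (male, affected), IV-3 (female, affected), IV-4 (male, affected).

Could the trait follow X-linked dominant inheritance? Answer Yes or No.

A consistent assignment under X-linked dominant exists: I-1 X^N Y, I-2 X^N X^N, II-1 X^N Y, II-2 X^N Y, II-3 X^N X^N, II-4 X^N Y, II-5 X^n X^n, III-1 X^N X^n, III-2 X^n Y, III-3 X^N X^N, III-4 X^N Y, IV-1 X^N X^n, IV-2 X^N Y, IV-3 X^N X^N, IV-4 X^N Y.
In this assignment every recorded phenotype matches its genotype and every non-founder's genotype is obtainable from its parents' genotypes, so the pedigree is consistent.

Yes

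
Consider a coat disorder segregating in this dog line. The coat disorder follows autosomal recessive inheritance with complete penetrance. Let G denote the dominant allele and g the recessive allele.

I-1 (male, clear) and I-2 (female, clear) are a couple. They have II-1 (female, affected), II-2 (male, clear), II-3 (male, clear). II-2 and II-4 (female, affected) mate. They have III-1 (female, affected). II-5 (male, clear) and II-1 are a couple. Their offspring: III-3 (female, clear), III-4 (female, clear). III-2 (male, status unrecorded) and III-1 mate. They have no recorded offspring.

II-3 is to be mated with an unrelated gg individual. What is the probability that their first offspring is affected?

1/3

I-1 is clear so carries G and passed g to II-1 (gg), so I-1 is Gg.
I-2 is clear so carries G and passed g to II-1 (gg), so I-2 is Gg.
II-3 is a clear offspring of I-1 (Gg) × I-2 (Gg), whose cross gives 1/4 GG : 1/2 Gg : 1/4 gg; conditioning on being clear, II-3 is GG with probability 1/3, Gg with probability 2/3.
Summing over parental genotype combinations, P(offspring is affected) = 2/3·1/2 = 1/3.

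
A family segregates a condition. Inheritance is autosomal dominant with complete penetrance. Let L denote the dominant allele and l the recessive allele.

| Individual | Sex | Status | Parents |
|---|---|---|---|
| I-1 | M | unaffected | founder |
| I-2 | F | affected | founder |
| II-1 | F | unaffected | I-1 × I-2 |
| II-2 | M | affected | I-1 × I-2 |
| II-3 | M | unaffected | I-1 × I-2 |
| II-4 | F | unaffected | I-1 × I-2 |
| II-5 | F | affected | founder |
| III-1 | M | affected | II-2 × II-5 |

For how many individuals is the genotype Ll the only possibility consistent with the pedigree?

Obligate heterozygotes: I-2 is affected so carries L and passed l to II-1 (ll), so I-2 is Ll; II-2 is affected so carries L and received l from I-1 (ll), so II-2 is Ll.
Every other individual is either homozygous by phenotype or has at least one consistent homozygous assignment, so the count is 2.

2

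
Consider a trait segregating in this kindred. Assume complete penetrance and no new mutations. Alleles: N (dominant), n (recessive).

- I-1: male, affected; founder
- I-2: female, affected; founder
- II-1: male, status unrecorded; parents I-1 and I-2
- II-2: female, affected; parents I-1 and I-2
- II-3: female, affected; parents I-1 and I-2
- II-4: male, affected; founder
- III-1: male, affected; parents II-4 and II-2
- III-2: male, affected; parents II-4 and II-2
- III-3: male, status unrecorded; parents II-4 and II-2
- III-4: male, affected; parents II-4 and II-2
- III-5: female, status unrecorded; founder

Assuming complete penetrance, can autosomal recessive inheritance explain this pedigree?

A consistent assignment under autosomal recessive exists: I-1 nn, I-2 nn, II-1 nn, II-2 nn, II-3 nn, II-4 nn, III-1 nn, III-2 nn, III-3 nn, III-4 nn, III-5 NN.
In this assignment every recorded phenotype matches its genotype and every non-founder's genotype is obtainable from its parents' genotypes, so the pedigree is consistent.

Yes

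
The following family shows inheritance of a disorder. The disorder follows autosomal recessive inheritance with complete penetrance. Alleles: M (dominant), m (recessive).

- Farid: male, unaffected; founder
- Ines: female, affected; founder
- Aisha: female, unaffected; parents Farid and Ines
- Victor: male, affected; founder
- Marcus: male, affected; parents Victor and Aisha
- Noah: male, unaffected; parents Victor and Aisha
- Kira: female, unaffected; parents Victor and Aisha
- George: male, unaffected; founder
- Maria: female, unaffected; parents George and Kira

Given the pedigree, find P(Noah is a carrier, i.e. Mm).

1

Noah is unaffected so carries M and received m from Victor (mm), so Noah is Mm, giving P(Mm) = 1.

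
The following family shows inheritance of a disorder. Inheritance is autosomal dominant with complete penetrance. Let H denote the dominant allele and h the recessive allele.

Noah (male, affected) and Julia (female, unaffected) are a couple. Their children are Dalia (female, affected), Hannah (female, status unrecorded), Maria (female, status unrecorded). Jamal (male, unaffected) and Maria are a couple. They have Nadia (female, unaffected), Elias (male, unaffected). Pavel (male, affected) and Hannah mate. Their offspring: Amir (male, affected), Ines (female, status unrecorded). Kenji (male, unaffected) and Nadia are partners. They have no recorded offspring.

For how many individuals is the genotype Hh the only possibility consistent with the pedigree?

Obligate heterozygotes: Dalia is affected so carries H and received h from Julia (hh), so Dalia is Hh.
Every other individual is either homozygous by phenotype or has at least one consistent homozygous assignment, so the count is 1.

1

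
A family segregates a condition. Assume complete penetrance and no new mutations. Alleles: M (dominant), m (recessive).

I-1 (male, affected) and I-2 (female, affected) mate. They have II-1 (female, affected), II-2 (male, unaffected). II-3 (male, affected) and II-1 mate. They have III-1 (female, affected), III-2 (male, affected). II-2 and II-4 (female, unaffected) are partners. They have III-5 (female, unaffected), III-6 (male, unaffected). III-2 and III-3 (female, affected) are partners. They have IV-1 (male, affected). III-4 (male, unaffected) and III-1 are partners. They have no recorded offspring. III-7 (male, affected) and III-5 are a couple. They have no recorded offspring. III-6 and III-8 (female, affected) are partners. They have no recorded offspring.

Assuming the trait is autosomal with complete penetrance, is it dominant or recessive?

dominant

I-1 and I-2 are both affected yet have an unaffected child II-2. Under a recessive model two affected parents are homozygous and every child would be affected, so the trait cannot be recessive.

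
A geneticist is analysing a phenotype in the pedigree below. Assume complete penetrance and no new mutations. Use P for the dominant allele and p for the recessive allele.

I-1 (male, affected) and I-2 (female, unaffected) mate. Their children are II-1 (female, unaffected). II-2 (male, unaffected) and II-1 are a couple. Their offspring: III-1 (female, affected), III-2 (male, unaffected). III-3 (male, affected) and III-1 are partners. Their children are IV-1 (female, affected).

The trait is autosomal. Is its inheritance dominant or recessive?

recessive

II-2 and II-1 are both unaffected yet have an affected child III-1. Under dominance, an affected child requires at least one affected parent, so the trait cannot be dominant.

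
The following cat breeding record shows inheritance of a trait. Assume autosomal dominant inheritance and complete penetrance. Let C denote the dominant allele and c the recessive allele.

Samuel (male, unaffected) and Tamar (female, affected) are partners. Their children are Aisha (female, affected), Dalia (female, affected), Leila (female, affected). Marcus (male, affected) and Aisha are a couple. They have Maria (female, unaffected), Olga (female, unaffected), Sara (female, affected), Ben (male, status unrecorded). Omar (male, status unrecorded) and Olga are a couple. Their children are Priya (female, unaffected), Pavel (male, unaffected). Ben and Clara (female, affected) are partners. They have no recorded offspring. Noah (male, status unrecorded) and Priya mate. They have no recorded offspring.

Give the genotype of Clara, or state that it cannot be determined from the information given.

cannot be determined

Clara's phenotype allows CC or Cc, and no parent or child forces a single allele at both positions; consistent genotype assignments exist with Clara as CC or Cc.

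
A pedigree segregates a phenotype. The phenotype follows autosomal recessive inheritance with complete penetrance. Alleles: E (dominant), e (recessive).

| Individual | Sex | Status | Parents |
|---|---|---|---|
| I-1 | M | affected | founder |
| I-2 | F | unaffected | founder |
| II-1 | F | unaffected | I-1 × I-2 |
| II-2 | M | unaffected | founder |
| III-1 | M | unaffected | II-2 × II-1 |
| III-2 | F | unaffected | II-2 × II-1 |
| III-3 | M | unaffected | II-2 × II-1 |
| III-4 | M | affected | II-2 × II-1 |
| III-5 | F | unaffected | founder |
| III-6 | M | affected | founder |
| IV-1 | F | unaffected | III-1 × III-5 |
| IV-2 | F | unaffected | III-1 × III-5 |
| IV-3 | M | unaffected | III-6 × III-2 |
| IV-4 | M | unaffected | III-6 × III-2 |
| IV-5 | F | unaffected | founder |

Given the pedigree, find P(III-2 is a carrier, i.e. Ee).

1/3

II-2 is unaffected so carries E and passed e to III-4 (ee), so II-2 is Ee.
II-1 is unaffected so carries E and received e from I-1 (ee), so II-1 is Ee.
Their cross gives offspring ratios 1/4 EE : 1/2 Ee : 1/4 ee. Conditioning on III-2 being unaffected, P(Ee) = 1/2 / 3/4 = 2/3 before taking III-2's own offspring into account.
III-6 is affected, so III-6 is ee.
Now use III-2's offspring. Probability of each recorded status — unaffected son IV-3: 1/2 if III-2 is Ee, 1 if EE; unaffected son IV-4: 1/2 if III-2 is Ee, 1 if EE.
Bayes: P(Ee) = 2/3·1/4 / (2/3·1/4 + 1/3·1) = 1/3.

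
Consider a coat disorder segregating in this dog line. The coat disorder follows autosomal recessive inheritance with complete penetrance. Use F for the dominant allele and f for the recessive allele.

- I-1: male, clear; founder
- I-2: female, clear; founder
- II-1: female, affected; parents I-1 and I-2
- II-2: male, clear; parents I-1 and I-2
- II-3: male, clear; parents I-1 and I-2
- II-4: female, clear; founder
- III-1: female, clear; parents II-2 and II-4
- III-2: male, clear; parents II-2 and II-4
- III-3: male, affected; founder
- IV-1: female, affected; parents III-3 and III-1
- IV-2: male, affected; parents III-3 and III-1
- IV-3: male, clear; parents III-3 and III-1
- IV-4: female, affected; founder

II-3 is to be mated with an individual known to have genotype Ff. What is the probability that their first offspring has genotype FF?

1/3

I-1 is clear so carries F and passed f to II-1 (ff), so I-1 is Ff.
I-2 is clear so carries F and passed f to II-1 (ff), so I-2 is Ff.
II-3 is a clear offspring of I-1 (Ff) × I-2 (Ff), whose cross gives 1/4 FF : 1/2 Ff : 1/4 ff; conditioning on being clear, II-3 is FF with probability 1/3, Ff with probability 2/3.
Summing over parental genotype combinations, P(offspring has genotype FF) = 1/3·1/2 + 2/3·1/4 = 1/3.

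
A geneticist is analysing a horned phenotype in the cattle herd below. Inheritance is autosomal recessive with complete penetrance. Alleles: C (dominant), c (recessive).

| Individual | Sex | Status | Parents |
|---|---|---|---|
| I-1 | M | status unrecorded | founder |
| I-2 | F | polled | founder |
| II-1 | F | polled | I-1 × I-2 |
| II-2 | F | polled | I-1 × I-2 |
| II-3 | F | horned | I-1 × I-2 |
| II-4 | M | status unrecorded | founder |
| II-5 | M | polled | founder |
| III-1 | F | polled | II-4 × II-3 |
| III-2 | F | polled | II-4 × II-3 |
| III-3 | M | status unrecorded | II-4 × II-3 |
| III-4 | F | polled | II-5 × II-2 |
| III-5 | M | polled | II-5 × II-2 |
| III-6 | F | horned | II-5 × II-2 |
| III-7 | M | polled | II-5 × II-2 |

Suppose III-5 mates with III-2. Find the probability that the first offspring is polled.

5/6

II-5 is polled so carries C and passed c to III-6 (cc), so II-5 is Cc.
II-2 is polled so carries C and passed c to III-6 (cc), so II-2 is Cc.
III-5 is a polled offspring of II-5 (Cc) × II-2 (Cc), whose cross gives 1/4 CC : 1/2 Cc : 1/4 cc; conditioning on being polled, III-5 is CC with probability 1/3, Cc with probability 2/3.
III-2 is polled so carries C and received c from II-3 (cc), so III-2 is Cc.
Summing over parental genotype combinations, P(offspring is polled) = 1/3·1 + 2/3·3/4 = 5/6.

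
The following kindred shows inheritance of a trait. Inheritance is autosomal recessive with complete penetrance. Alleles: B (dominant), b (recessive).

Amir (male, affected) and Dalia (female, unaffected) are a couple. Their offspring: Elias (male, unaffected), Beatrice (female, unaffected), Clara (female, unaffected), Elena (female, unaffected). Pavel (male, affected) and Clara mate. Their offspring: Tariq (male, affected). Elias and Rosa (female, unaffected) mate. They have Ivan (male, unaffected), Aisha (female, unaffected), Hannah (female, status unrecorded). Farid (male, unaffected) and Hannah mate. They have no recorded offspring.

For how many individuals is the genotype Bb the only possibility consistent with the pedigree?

Obligate heterozygotes: Elias is unaffected so carries B and received b from Amir (bb), so Elias is Bb; Beatrice is unaffected so carries B and received b from Amir (bb), so Beatrice is Bb; Clara is unaffected so carries B and received b from Amir (bb), so Clara is Bb; Elena is unaffected so carries B and received b from Amir (bb), so Elena is Bb.
Every other individual is either homozygous by phenotype or has at least one consistent homozygous assignment, so the count is 4.

4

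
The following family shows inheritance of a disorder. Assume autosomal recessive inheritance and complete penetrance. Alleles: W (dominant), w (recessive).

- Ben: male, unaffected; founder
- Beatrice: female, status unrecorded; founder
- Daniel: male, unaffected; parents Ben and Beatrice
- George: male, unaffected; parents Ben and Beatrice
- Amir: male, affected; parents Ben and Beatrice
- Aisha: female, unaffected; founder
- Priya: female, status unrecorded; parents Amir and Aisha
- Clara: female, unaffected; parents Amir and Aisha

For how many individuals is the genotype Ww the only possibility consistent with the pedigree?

2

Obligate heterozygotes: Ben is unaffected so carries W and passed w to Amir (ww), so Ben is Ww; Clara is unaffected so carries W and received w from Amir (ww), so Clara is Ww.
Every other individual is either homozygous by phenotype or has at least one consistent homozygous assignment, so the count is 2.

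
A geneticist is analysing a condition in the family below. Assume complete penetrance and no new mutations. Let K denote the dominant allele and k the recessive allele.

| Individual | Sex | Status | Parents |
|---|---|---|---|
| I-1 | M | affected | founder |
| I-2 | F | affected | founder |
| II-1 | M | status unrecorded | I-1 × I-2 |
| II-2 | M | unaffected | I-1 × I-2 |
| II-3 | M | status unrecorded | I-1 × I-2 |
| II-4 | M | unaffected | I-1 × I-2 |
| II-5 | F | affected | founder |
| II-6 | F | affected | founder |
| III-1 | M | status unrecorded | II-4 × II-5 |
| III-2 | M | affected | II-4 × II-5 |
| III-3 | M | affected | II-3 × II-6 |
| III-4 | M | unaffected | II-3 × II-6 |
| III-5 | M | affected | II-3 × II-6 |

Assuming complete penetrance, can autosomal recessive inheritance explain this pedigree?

No

Under autosomal recessive, II-2 (unaffected, male) cannot arise from I-1 (affected) × I-2 (affected).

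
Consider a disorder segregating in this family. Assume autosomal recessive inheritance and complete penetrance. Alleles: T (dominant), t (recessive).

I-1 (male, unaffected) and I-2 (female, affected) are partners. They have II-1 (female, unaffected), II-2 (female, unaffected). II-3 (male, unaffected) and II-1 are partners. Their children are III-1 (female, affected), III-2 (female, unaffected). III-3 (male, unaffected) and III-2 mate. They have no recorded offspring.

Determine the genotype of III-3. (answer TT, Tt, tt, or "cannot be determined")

III-3's phenotype allows TT or Tt, and no parent or child forces a single allele at both positions; consistent genotype assignments exist with III-3 as TT or Tt.

cannot be determined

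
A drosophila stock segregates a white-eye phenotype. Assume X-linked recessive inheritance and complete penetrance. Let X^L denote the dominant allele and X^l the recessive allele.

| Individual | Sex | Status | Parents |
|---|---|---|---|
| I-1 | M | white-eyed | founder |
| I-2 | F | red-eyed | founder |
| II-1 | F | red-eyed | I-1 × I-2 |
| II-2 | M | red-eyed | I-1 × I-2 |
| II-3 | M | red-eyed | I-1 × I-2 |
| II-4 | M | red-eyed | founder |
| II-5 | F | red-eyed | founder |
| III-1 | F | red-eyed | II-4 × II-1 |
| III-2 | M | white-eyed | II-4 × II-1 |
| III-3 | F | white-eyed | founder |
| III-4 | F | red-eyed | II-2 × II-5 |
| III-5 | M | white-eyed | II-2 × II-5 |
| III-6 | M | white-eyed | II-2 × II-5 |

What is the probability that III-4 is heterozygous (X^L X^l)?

II-2 is red-eyed, so II-2 is X^L Y.
II-5 is red-eyed so carries L and passed l to III-5 (X^l Y), so II-5 is X^L X^l.
Their cross gives offspring ratios 1/2 X^L X^L : 1/2 X^L X^l. Conditioning on III-4 being red-eyed, P(X^L X^l) = 1/2 / 1 = 1/2.

1/2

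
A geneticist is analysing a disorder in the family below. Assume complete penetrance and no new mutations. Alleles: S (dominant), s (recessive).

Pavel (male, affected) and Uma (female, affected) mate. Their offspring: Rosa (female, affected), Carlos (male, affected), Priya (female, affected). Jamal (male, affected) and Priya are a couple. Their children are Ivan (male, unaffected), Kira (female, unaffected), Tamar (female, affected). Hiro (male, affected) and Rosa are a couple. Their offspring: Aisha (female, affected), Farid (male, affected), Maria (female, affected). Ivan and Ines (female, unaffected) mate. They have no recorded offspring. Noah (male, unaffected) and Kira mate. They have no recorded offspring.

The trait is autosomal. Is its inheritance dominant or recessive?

Jamal and Priya are both affected yet have an unaffected child Ivan. Under a recessive model two affected parents are homozygous and every child would be affected, so the trait cannot be recessive.

dominant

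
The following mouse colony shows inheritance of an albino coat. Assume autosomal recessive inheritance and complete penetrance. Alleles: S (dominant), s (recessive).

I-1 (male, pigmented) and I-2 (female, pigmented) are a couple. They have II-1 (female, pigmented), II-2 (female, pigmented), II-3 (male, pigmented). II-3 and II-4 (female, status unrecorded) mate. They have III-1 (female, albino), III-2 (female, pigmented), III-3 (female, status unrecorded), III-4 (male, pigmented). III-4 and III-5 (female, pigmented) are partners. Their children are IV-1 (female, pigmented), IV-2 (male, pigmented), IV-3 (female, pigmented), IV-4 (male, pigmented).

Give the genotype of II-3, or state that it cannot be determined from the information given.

Ss

From phenotype alone, II-3 is SS or Ss.
II-3 is pigmented so carries S and passed s to III-1 (ss), so II-3 is Ss.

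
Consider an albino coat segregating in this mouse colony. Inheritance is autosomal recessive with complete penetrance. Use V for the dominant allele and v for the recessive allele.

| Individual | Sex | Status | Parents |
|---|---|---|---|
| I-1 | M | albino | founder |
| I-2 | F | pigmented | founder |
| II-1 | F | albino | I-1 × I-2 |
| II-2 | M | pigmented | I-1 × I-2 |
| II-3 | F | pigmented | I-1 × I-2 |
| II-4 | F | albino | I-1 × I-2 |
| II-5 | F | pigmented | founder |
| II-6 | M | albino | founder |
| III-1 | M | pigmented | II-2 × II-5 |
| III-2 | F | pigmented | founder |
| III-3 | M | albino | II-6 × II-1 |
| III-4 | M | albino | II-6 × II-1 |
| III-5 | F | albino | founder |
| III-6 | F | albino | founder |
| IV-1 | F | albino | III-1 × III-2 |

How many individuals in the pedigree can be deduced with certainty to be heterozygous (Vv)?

Obligate heterozygotes: I-2 is pigmented so carries V and passed v to II-1 (vv), so I-2 is Vv; II-2 is pigmented so carries V and received v from I-1 (vv), so II-2 is Vv; II-3 is pigmented so carries V and received v from I-1 (vv), so II-3 is Vv; III-1 is pigmented so carries V and passed v to IV-1 (vv), so III-1 is Vv; III-2 is pigmented so carries V and passed v to IV-1 (vv), so III-2 is Vv.
Every other individual is either homozygous by phenotype or has at least one consistent homozygous assignment, so the count is 5.

5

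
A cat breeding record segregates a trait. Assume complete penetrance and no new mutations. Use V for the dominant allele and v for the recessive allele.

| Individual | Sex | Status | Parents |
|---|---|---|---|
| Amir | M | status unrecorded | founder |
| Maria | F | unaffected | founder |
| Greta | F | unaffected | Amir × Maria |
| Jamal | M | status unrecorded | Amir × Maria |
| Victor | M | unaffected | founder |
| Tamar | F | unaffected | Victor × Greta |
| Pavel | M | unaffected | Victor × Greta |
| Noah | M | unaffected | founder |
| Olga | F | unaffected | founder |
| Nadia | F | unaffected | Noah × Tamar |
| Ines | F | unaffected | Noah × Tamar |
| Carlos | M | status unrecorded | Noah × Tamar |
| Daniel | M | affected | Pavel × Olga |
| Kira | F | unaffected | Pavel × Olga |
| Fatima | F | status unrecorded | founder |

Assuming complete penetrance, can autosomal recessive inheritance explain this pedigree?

Yes

A consistent assignment under autosomal recessive exists: Amir VV, Maria VV, Greta VV, Jamal VV, Victor Vv, Tamar VV, Pavel Vv, Noah VV, Olga Vv, Nadia VV, Ines VV, Carlos VV, Daniel vv, Kira VV, Fatima VV.
In this assignment every recorded phenotype matches its genotype and every non-founder's genotype is obtainable from its parents' genotypes, so the pedigree is consistent.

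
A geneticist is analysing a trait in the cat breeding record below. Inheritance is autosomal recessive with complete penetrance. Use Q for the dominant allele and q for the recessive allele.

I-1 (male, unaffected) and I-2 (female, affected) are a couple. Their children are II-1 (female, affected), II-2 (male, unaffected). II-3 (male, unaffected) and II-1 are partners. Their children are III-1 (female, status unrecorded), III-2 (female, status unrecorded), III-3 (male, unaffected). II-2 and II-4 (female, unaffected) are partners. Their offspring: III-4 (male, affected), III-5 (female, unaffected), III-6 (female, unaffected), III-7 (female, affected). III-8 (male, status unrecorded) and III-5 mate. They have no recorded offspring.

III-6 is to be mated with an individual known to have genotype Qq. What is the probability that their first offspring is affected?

II-2 is unaffected so carries Q and received q from I-2 (qq), so II-2 is Qq.
II-4 is unaffected so carries Q and passed q to III-4 (qq), so II-4 is Qq.
III-6 is an unaffected offspring of II-2 (Qq) × II-4 (Qq), whose cross gives 1/4 QQ : 1/2 Qq : 1/4 qq; conditioning on being unaffected, III-6 is QQ with probability 1/3, Qq with probability 2/3.
Summing over parental genotype combinations, P(offspring is affected) = 2/3·1/4 = 1/6.

1/6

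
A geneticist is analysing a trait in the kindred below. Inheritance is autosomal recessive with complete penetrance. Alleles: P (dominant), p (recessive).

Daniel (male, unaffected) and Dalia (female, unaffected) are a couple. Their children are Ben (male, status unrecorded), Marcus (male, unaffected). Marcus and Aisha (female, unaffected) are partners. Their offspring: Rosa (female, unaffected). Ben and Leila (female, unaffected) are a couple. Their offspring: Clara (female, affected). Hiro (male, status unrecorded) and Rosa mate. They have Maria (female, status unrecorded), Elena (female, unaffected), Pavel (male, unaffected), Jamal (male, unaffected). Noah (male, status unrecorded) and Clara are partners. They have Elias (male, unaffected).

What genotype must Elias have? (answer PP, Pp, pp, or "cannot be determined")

From phenotype alone, Elias is PP or Pp.
Elias is unaffected so carries P and received p from Clara (pp), so Elias is Pp.

Pp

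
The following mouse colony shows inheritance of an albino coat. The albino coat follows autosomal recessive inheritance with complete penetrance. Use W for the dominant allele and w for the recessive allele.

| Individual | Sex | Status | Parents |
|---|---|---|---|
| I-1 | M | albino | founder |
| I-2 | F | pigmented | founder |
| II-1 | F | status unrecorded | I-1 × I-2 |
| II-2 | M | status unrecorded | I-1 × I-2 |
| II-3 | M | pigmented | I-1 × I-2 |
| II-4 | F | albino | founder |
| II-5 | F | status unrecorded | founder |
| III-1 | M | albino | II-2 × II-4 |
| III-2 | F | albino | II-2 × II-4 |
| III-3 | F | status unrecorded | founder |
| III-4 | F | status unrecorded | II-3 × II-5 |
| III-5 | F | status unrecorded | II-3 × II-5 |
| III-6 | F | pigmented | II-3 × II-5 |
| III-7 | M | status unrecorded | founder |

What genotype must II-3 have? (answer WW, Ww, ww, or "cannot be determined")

From phenotype alone, II-3 is WW or Ww.
II-3 is pigmented so carries W and received w from I-1 (ww), so II-3 is Ww.

Ww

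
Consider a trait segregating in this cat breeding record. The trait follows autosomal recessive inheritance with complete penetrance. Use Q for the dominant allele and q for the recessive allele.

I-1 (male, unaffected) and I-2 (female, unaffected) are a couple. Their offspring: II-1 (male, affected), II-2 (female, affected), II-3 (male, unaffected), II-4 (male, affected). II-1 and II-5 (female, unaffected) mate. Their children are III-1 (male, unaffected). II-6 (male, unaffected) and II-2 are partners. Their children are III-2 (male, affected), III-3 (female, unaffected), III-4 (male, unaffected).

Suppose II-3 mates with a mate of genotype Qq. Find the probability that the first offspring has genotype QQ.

1/3

I-1 is unaffected so carries Q and passed q to II-1 (qq), so I-1 is Qq.
I-2 is unaffected so carries Q and passed q to II-1 (qq), so I-2 is Qq.
II-3 is an unaffected offspring of I-1 (Qq) × I-2 (Qq), whose cross gives 1/4 QQ : 1/2 Qq : 1/4 qq; conditioning on being unaffected, II-3 is QQ with probability 1/3, Qq with probability 2/3.
Summing over parental genotype combinations, P(offspring has genotype QQ) = 1/3·1/2 + 2/3·1/4 = 1/3.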